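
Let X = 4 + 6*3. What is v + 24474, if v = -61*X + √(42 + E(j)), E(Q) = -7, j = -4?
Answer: 23132 + √35 ≈ 23138.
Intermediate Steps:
X = 22 (X = 4 + 18 = 22)
v = -1342 + √35 (v = -61*22 + √(42 - 7) = -1342 + √35 ≈ -1336.1)
v + 24474 = (-1342 + √35) + 24474 = 23132 + √35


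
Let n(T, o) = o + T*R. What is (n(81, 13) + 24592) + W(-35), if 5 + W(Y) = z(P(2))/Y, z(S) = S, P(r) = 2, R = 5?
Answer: 875173/35 ≈ 25005.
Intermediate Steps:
n(T, o) = o + 5*T (n(T, o) = o + T*5 = o + 5*T)
W(Y) = -5 + 2/Y
(n(81, 13) + 24592) + W(-35) = ((13 + 5*81) + 24592) + (-5 + 2/(-35)) = ((13 + 405) + 24592) + (-5 + 2*(-1/35)) = (418 + 24592) + (-5 - 2/35) = 25010 - 177/35 = 875173/35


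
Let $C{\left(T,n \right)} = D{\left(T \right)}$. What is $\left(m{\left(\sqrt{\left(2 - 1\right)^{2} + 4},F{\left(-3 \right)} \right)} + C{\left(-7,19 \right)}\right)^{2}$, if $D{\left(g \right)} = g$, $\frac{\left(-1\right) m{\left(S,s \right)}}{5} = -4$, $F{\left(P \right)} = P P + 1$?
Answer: $169$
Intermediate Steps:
$F{\left(P \right)} = 1 + P^{2}$ ($F{\left(P \right)} = P^{2} + 1 = 1 + P^{2}$)
$m{\left(S,s \right)} = 20$ ($m{\left(S,s \right)} = \left(-5\right) \left(-4\right) = 20$)
$C{\left(T,n \right)} = T$
$\left(m{\left(\sqrt{\left(2 - 1\right)^{2} + 4},F{\left(-3 \right)} \right)} + C{\left(-7,19 \right)}\right)^{2} = \left(20 - 7\right)^{2} = 13^{2} = 169$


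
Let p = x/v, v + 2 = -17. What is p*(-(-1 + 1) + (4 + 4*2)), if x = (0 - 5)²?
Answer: -300/19 ≈ -15.789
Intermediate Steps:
v = -19 (v = -2 - 17 = -19)
x = 25 (x = (-5)² = 25)
p = -25/19 (p = 25/(-19) = 25*(-1/19) = -25/19 ≈ -1.3158)
p*(-(-1 + 1) + (4 + 4*2)) = -25*(-(-1 + 1) + (4 + 4*2))/19 = -25*(-1*0 + (4 + 8))/19 = -25*(0 + 12)/19 = -25/19*12 = -300/19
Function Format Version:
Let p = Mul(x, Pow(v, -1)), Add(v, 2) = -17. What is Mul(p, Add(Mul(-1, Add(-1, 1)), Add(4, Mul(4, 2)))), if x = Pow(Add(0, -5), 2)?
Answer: Rational(-300, 19) ≈ -15.789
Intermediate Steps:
v = -19 (v = Add(-2, -17) = -19)
x = 25 (x = Pow(-5, 2) = 25)
p = Rational(-25, 19) (p = Mul(25, Pow(-19, -1)) = Mul(25, Rational(-1, 19)) = Rational(-25, 19) ≈ -1.3158)
Mul(p, Add(Mul(-1, Add(-1, 1)), Add(4, Mul(4, 2)))) = Mul(Rational(-25, 19), Add(Mul(-1, Add(-1, 1)), Add(4, Mul(4, 2)))) = Mul(Rational(-25, 19), Add(Mul(-1, 0), Add(4, 8))) = Mul(Rational(-25, 19), Add(0, 12)) = Mul(Rational(-25, 19), 12) = Rational(-300, 19)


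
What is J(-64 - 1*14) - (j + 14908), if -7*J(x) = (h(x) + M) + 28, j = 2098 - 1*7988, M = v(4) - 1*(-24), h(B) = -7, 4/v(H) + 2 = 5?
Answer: -189517/21 ≈ -9024.6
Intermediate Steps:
v(H) = 4/3 (v(H) = 4/(-2 + 5) = 4/3)
M = 76/3 (M = 4/3 - 1*(-24) = 4/3 + 24 = 76/3 ≈ 25.333)
j = -5890 (j = 2098 - 7988 = -5890)
J(x) = -139/21 (J(x) = -((-7 + 76/3) + 28)/7 = -(55/3 + 28)/7 = -⅐*139/3 = -139/21)
J(-64 - 1*14) - (j + 14908) = -139/21 - (-5890 + 14908) = -139/21 - 1*9018 = -139/21 - 9018 = -189517/21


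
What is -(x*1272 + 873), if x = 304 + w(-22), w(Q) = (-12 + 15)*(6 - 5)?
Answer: -391377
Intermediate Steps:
w(Q) = 3 (w(Q) = 3*1 = 3)
x = 307 (x = 304 + 3 = 307)
-(x*1272 + 873) = -(307*1272 + 873) = -(390504 + 873) = -1*391377 = -391377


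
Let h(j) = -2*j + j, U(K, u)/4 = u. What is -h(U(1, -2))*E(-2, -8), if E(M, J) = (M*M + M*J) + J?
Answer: -96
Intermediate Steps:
E(M, J) = J + M**2 + J*M (E(M, J) = (M**2 + J*M) + J = J + M**2 + J*M)
U(K, u) = 4*u
h(j) = -j
-h(U(1, -2))*E(-2, -8) = -(-4*(-2))*(-8 + (-2)**2 - 8*(-2)) = -(-1*(-8))*(-8 + 4 + 16) = -8*12 = -1*96 = -96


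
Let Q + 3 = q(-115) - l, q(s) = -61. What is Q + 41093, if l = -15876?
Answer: 56905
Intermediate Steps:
Q = 15812 (Q = -3 + (-61 - 1*(-15876)) = -3 + (-61 + 15876) = -3 + 15815 = 15812)
Q + 41093 = 15812 + 41093 = 56905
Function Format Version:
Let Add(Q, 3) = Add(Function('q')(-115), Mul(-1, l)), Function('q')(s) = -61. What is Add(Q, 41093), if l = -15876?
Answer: 56905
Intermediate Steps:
Q = 15812 (Q = Add(-3, Add(-61, Mul(-1, -15876))) = Add(-3, Add(-61, 15876)) = Add(-3, 15815) = 15812)
Add(Q, 41093) = Add(15812, 41093) = 56905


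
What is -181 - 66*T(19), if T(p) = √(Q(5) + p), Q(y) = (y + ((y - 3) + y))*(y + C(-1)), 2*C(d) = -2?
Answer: -181 - 66*√67 ≈ -721.23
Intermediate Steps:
C(d) = -1 (C(d) = (½)*(-2) = -1)
Q(y) = (-1 + y)*(-3 + 3*y) (Q(y) = (y + ((y - 3) + y))*(y - 1) = (y + ((-3 + y) + y))*(-1 + y) = (y + (-3 + 2*y))*(-1 + y) = (-3 + 3*y)*(-1 + y) = (-1 + y)*(-3 + 3*y))
T(p) = √(48 + p) (T(p) = √((3 - 6*5 + 3*5²) + p) = √((3 - 30 + 3*25) + p) = √((3 - 30 + 75) + p) = √(48 + p))
-181 - 66*T(19) = -181 - 66*√(48 + 19) = -181 - 66*√67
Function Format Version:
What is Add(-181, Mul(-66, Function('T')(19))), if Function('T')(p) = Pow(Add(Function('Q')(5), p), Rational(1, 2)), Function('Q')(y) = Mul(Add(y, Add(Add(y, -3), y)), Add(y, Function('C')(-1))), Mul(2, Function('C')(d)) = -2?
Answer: Add(-181, Mul(-66, Pow(67, Rational(1, 2)))) ≈ -721.23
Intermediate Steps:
Function('C')(d) = -1 (Function('C')(d) = Mul(Rational(1, 2), -2) = -1)
Function('Q')(y) = Mul(Add(-1, y), Add(-3, Mul(3, y))) (Function('Q')(y) = Mul(Add(y, Add(Add(y, -3), y)), Add(y, -1)) = Mul(Add(y, Add(Add(-3, y), y)), Add(-1, y)) = Mul(Add(y, Add(-3, Mul(2, y))), Add(-1, y)) = Mul(Add(-3, Mul(3, y)), Add(-1, y)) = Mul(Add(-1, y), Add(-3, Mul(3, y))))
Function('T')(p) = Pow(Add(48, p), Rational(1, 2)) (Function('T')(p) = Pow(Add(Add(3, Mul(-6, 5), Mul(3, Pow(5, 2))), p), Rational(1, 2)) = Pow(Add(Add(3, -30, Mul(3, 25)), p), Rational(1, 2)) = Pow(Add(Add(3, -30, 75), p), Rational(1, 2)) = Pow(Add(48, p), Rational(1, 2)))
Add(-181, Mul(-66, Function('T')(19))) = Add(-181, Mul(-66, Pow(Add(48, 19), Rational(1, 2)))) = Add(-181, Mul(-66, Pow(67, Rational(1, 2))))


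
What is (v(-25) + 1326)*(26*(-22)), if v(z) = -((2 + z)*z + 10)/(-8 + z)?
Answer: -768612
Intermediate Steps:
v(z) = -(10 + z*(2 + z))/(-8 + z) (v(z) = -(z*(2 + z) + 10)/(-8 + z) = -(10 + z*(2 + z))/(-8 + z))
(v(-25) + 1326)*(26*(-22)) = ((-10 - 1*(-25)² - 2*(-25))/(-8 - 25) + 1326)*(26*(-22)) = ((-10 - 1*625 + 50)/(-33) + 1326)*(-572) = (-(-10 - 625 + 50)/33 + 1326)*(-572) = (-1/33*(-585) + 1326)*(-572) = (195/11 + 1326)*(-572) = (14781/11)*(-572) = -768612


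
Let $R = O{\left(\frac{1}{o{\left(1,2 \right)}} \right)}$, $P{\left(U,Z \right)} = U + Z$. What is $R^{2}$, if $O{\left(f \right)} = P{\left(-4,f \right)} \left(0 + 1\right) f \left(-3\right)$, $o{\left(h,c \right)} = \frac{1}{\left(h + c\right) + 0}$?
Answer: $81$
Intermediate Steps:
$o{\left(h,c \right)} = \frac{1}{c + h}$ ($o{\left(h,c \right)} = \frac{1}{\left(c + h\right) + 0} = \frac{1}{c + h}$)
$O{\left(f \right)} = - 3 f \left(-4 + f\right)$ ($O{\left(f \right)} = \left(-4 + f\right) \left(0 + 1\right) f \left(-3\right) = \left(-4 + f\right) 1 f \left(-3\right) = \left(-4 + f\right) f \left(-3\right) = f \left(-4 + f\right) \left(-3\right) = - 3 f \left(-4 + f\right)$)
$R = 9$ ($R = \frac{3 \left(4 - \frac{1}{\frac{1}{2 + 1}}\right)}{\frac{1}{2 + 1}} = \frac{3 \left(4 - \frac{1}{\frac{1}{3}}\right)}{\frac{1}{3}} = 3 \frac{1}{\frac{1}{3}} \left(4 - \frac{1}{\frac{1}{3}}\right) = 3 \cdot 3 \left(4 - 3\right) = 3 \cdot 3 \cdot 1 = 9$)
$R^{2} = 9^{2} = 81$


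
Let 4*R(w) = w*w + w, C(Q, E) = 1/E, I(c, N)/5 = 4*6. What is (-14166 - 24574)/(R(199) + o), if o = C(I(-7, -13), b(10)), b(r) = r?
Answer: -387400/99501 ≈ -3.8934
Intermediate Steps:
I(c, N) = 120 (I(c, N) = 5*(4*6) = 5*24 = 120)
R(w) = w/4 + w²/4 (R(w) = (w*w + w)/4 = (w² + w)/4 = (w + w²)/4 = w/4 + w²/4)
o = ⅒ (o = 1/10 = ⅒ ≈ 0.10000)
(-14166 - 24574)/(R(199) + o) = (-14166 - 24574)/((¼)*199*(1 + 199) + ⅒) = -38740/((¼)*199*200 + ⅒) = -38740/(9950 + ⅒) = -38740/99501/10 = -38740*10/99501 = -387400/99501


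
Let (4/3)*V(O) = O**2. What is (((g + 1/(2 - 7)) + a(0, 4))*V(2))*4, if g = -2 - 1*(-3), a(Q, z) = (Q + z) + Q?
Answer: 288/5 ≈ 57.600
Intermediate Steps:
V(O) = 3*O**2/4
a(Q, z) = z + 2*Q
g = 1 (g = -2 + 3 = 1)
(((g + 1/(2 - 7)) + a(0, 4))*V(2))*4 = (((1 + 1/(2 - 7)) + (4 + 2*0))*((3/4)*2**2))*4 = (((1 + 1/(-5)) + (4 + 0))*((3/4)*4))*4 = (((1 - 1/5) + 4)*3)*4 = ((4/5 + 4)*3)*4 = ((24/5)*3)*4 = (72/5)*4 = 288/5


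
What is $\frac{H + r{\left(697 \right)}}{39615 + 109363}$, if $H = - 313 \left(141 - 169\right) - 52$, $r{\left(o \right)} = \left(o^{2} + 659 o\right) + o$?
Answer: $\frac{954541}{148978} \approx 6.4073$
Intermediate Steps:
$r{\left(o \right)} = o^{2} + 660 o$
$H = 8712$ ($H = - 313 \left(141 - 169\right) - 52 = \left(-313\right) \left(-28\right) - 52 = 8764 - 52 = 8712$)
$\frac{H + r{\left(697 \right)}}{39615 + 109363} = \frac{8712 + 697 \left(660 + 697\right)}{39615 + 109363} = \frac{8712 + 697 \cdot 1357}{148978} = \left(8712 + 945829\right) \frac{1}{148978} = 954541 \cdot \frac{1}{148978} = \frac{954541}{148978}$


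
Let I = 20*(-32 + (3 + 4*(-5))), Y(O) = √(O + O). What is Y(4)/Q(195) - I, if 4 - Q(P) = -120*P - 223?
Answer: 980 + 2*√2/23627 ≈ 980.00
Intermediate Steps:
Y(O) = √2*√O (Y(O) = √(2*O) = √2*√O)
Q(P) = 227 + 120*P (Q(P) = 4 - (-120*P - 223) = 4 - (-223 - 120*P) = 4 + (223 + 120*P) = 227 + 120*P)
I = -980 (I = 20*(-32 + (3 - 20)) = 20*(-32 - 17) = 20*(-49) = -980)
Y(4)/Q(195) - I = (√2*√4)/(227 + 120*195) - 1*(-980) = (√2*2)/(227 + 23400) + 980 = (2*√2)/23627 + 980 = (2*√2)*(1/23627) + 980 = 2*√2/23627 + 980 = 980 + 2*√2/23627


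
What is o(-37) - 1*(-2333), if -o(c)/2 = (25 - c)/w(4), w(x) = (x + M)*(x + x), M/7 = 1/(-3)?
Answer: 23237/10 ≈ 2323.7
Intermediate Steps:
M = -7/3 (M = 7/(-3) = 7*(-1/3) = -7/3 ≈ -2.3333)
w(x) = 2*x*(-7/3 + x) (w(x) = (x - 7/3)*(x + x) = (-7/3 + x)*(2*x) = 2*x*(-7/3 + x))
o(c) = -15/4 + 3*c/20 (o(c) = -2*(25 - c)/((2/3)*4*(-7 + 3*4)) = -2*(25 - c)/((2/3)*4*(-7 + 12)) = -2*(25 - c)/((2/3)*4*5) = -2*(25 - c)/40/3 = -2*(25 - c)*3/40 = -2*(15/8 - 3*c/40) = -15/4 + 3*c/20)
o(-37) - 1*(-2333) = (-15/4 + (3/20)*(-37)) - 1*(-2333) = (-15/4 - 111/20) + 2333 = -93/10 + 2333 = 23237/10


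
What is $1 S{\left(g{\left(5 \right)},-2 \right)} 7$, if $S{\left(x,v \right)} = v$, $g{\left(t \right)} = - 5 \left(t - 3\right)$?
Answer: $-14$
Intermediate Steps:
$g{\left(t \right)} = 15 - 5 t$ ($g{\left(t \right)} = - 5 \left(-3 + t\right) = 15 - 5 t$)
$1 S{\left(g{\left(5 \right)},-2 \right)} 7 = 1 \left(-2\right) 7 = \left(-2\right) 7 = -14$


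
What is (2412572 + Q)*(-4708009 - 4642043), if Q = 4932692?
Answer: -68678600353728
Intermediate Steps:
(2412572 + Q)*(-4708009 - 4642043) = (2412572 + 4932692)*(-4708009 - 4642043) = 7345264*(-9350052) = -68678600353728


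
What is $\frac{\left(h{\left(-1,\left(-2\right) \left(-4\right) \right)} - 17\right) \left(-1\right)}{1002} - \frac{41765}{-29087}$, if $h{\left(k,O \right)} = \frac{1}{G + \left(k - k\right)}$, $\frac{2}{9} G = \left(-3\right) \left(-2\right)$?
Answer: $\frac{571616078}{393459849} \approx 1.4528$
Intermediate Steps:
$G = 27$ ($G = \frac{9 \left(\left(-3\right) \left(-2\right)\right)}{2} = \frac{9}{2} \cdot 6 = 27$)
$h{\left(k,O \right)} = \frac{1}{27}$ ($h{\left(k,O \right)} = \frac{1}{27 + \left(k - k\right)} = \frac{1}{27 + 0} = \frac{1}{27}$)
$\frac{\left(h{\left(-1,\left(-2\right) \left(-4\right) \right)} - 17\right) \left(-1\right)}{1002} - \frac{41765}{-29087} = \frac{\left(\frac{1}{27} - 17\right) \left(-1\right)}{1002} - \frac{41765}{-29087} = \left(- \frac{458}{27}\right) \left(-1\right) \frac{1}{1002} - - \frac{41765}{29087} = \frac{458}{27} \cdot \frac{1}{1002} + \frac{41765}{29087} = \frac{229}{13527} + \frac{41765}{29087} = \frac{571616078}{393459849}$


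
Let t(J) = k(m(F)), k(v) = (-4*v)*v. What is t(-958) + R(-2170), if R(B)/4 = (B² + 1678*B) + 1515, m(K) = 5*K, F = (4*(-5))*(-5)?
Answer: 3276620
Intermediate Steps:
F = 100 (F = -20*(-5) = 100)
R(B) = 6060 + 4*B² + 6712*B (R(B) = 4*((B² + 1678*B) + 1515) = 4*(1515 + B² + 1678*B) = 6060 + 4*B² + 6712*B)
k(v) = -4*v²
t(J) = -1000000 (t(J) = -4*(5*100)² = -4*500² = -4*250000 = -1000000)
t(-958) + R(-2170) = -1000000 + (6060 + 4*(-2170)² + 6712*(-2170)) = -1000000 + (6060 + 4*4708900 - 14565040) = -1000000 + (6060 + 18835600 - 14565040) = -1000000 + 4276620 = 3276620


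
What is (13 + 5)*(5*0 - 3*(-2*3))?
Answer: 324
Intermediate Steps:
(13 + 5)*(5*0 - 3*(-2*3)) = 18*(0 - 3*(-6)) = 18*(0 - 1*(-18)) = 18*(0 + 18) = 18*18 = 324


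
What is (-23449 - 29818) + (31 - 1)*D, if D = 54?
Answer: -51647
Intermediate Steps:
(-23449 - 29818) + (31 - 1)*D = (-23449 - 29818) + (31 - 1)*54 = -53267 + 30*54 = -53267 + 1620 = -51647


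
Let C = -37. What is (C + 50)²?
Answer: 169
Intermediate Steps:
(C + 50)² = (-37 + 50)² = 13² = 169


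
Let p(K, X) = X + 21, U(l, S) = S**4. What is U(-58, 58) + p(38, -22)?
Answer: 11316495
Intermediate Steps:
p(K, X) = 21 + X
U(-58, 58) + p(38, -22) = 58**4 + (21 - 22) = 11316496 - 1 = 11316495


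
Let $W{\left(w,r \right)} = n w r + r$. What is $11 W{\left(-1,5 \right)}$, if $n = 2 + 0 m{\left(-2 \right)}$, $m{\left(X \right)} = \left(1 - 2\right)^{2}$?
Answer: $-55$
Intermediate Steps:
$m{\left(X \right)} = 1$ ($m{\left(X \right)} = \left(-1\right)^{2} = 1$)
$n = 2$ ($n = 2 + 0 \cdot 1 = 2 + 0 = 2$)
$W{\left(w,r \right)} = r + 2 r w$ ($W{\left(w,r \right)} = 2 w r + r = 2 r w + r = r + 2 r w$)
$11 W{\left(-1,5 \right)} = 11 \cdot 5 \left(1 + 2 \left(-1\right)\right) = 11 \cdot 5 \left(1 - 2\right) = 11 \cdot 5 \left(-1\right) = 11 \left(-5\right) = -55$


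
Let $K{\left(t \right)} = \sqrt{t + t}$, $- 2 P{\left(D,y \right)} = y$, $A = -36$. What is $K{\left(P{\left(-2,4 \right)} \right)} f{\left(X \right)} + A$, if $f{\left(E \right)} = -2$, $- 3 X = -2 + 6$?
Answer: $-36 - 4 i \approx -36.0 - 4.0 i$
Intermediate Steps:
$P{\left(D,y \right)} = - \frac{y}{2}$
$X = - \frac{4}{3}$ ($X = - \frac{-2 + 6}{3} = \left(- \frac{1}{3}\right) 4 = - \frac{4}{3} \approx -1.3333$)
$K{\left(t \right)} = \sqrt{2} \sqrt{t}$ ($K{\left(t \right)} = \sqrt{2 t} = \sqrt{2} \sqrt{t}$)
$K{\left(P{\left(-2,4 \right)} \right)} f{\left(X \right)} + A = \sqrt{2} \sqrt{\left(- \frac{1}{2}\right) 4} \left(-2\right) - 36 = \sqrt{2} \sqrt{-2} \left(-2\right) - 36 = \sqrt{2} i \sqrt{2} \left(-2\right) - 36 = 2 i \left(-2\right) - 36 = - 4 i - 36 = -36 - 4 i$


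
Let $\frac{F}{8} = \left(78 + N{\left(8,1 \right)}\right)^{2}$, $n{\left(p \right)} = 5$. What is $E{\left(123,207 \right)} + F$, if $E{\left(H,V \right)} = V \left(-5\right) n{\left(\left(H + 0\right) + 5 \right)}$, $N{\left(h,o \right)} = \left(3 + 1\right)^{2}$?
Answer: $65513$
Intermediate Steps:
$N{\left(h,o \right)} = 16$ ($N{\left(h,o \right)} = 4^{2} = 16$)
$E{\left(H,V \right)} = - 25 V$ ($E{\left(H,V \right)} = V \left(-5\right) 5 = - 5 V 5 = - 25 V$)
$F = 70688$ ($F = 8 \left(78 + 16\right)^{2} = 8 \cdot 94^{2} = 8 \cdot 8836 = 70688$)
$E{\left(123,207 \right)} + F = \left(-25\right) 207 + 70688 = -5175 + 70688 = 65513$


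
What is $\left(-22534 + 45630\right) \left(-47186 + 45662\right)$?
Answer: $-35198304$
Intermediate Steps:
$\left(-22534 + 45630\right) \left(-47186 + 45662\right) = 23096 \left(-1524\right) = -35198304$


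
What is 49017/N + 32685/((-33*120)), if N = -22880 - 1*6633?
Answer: -7022665/708312 ≈ -9.9146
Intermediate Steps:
N = -29513 (N = -22880 - 6633 = -29513)
49017/N + 32685/((-33*120)) = 49017/(-29513) + 32685/((-33*120)) = 49017*(-1/29513) + 32685/(-3960) = -49017/29513 + 32685*(-1/3960) = -49017/29513 - 2179/264 = -7022665/708312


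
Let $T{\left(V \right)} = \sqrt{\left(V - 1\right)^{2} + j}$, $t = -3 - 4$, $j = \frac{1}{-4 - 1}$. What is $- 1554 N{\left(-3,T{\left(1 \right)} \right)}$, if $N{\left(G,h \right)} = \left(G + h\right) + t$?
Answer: $15540 - \frac{1554 i \sqrt{5}}{5} \approx 15540.0 - 694.97 i$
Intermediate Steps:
$j = - \frac{1}{5}$ ($j = \frac{1}{-5} = - \frac{1}{5} \approx -0.2$)
$t = -7$
$T{\left(V \right)} = \sqrt{- \frac{1}{5} + \left(-1 + V\right)^{2}}$ ($T{\left(V \right)} = \sqrt{\left(V - 1\right)^{2} - \frac{1}{5}} = \sqrt{\left(-1 + V\right)^{2} - \frac{1}{5}} = \sqrt{- \frac{1}{5} + \left(-1 + V\right)^{2}}$)
$N{\left(G,h \right)} = -7 + G + h$ ($N{\left(G,h \right)} = \left(G + h\right) - 7 = -7 + G + h$)
$- 1554 N{\left(-3,T{\left(1 \right)} \right)} = - 1554 \left(-7 - 3 + \frac{\sqrt{-5 + 25 \left(-1 + 1\right)^{2}}}{5}\right) = - 1554 \left(-7 - 3 + \frac{\sqrt{-5 + 25 \cdot 0^{2}}}{5}\right) = - 1554 \left(-7 - 3 + \frac{\sqrt{-5 + 25 \cdot 0}}{5}\right) = - 1554 \left(-7 - 3 + \frac{\sqrt{-5 + 0}}{5}\right) = - 1554 \left(-7 - 3 + \frac{\sqrt{-5}}{5}\right) = - 1554 \left(-7 - 3 + \frac{i \sqrt{5}}{5}\right) = - 1554 \left(-10 + \frac{i \sqrt{5}}{5}\right) = 15540 - \frac{1554 i \sqrt{5}}{5}$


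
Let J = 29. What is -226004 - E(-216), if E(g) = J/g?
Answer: -48816835/216 ≈ -2.2600e+5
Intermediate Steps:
E(g) = 29/g
-226004 - E(-216) = -226004 - 29/(-216) = -226004 - 29*(-1)/216 = -226004 - 1*(-29/216) = -226004 + 29/216 = -48816835/216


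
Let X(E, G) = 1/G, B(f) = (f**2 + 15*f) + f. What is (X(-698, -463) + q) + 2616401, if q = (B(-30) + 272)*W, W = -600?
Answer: 1019156062/463 ≈ 2.2012e+6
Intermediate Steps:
B(f) = f**2 + 16*f
q = -415200 (q = (-30*(16 - 30) + 272)*(-600) = (-30*(-14) + 272)*(-600) = (420 + 272)*(-600) = 692*(-600) = -415200)
(X(-698, -463) + q) + 2616401 = (1/(-463) - 415200) + 2616401 = (-1/463 - 415200) + 2616401 = -192237601/463 + 2616401 = 1019156062/463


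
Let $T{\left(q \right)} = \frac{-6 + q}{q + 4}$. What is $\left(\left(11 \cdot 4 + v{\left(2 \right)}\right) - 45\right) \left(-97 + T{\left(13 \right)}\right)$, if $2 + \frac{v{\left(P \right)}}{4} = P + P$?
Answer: $- \frac{11494}{17} \approx -676.12$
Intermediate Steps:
$v{\left(P \right)} = -8 + 8 P$ ($v{\left(P \right)} = -8 + 4 \left(P + P\right) = -8 + 4 \cdot 2 P = -8 + 8 P$)
$T{\left(q \right)} = \frac{-6 + q}{4 + q}$
$\left(\left(11 \cdot 4 + v{\left(2 \right)}\right) - 45\right) \left(-97 + T{\left(13 \right)}\right) = \left(\left(11 \cdot 4 + \left(-8 + 8 \cdot 2\right)\right) - 45\right) \left(-97 + \frac{-6 + 13}{4 + 13}\right) = \left(\left(44 + \left(-8 + 16\right)\right) - 45\right) \left(-97 + \frac{1}{17} \cdot 7\right) = \left(\left(44 + 8\right) - 45\right) \left(-97 + \frac{1}{17} \cdot 7\right) = \left(52 - 45\right) \left(-97 + \frac{7}{17}\right) = 7 \left(- \frac{1642}{17}\right) = - \frac{11494}{17}$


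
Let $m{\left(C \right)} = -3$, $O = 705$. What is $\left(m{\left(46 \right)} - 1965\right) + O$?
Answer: $-1263$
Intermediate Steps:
$\left(m{\left(46 \right)} - 1965\right) + O = \left(-3 - 1965\right) + 705 = -1968 + 705 = -1263$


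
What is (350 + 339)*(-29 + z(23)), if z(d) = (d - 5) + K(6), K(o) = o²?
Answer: 17225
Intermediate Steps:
z(d) = 31 + d (z(d) = (d - 5) + 6² = (-5 + d) + 36 = 31 + d)
(350 + 339)*(-29 + z(23)) = (350 + 339)*(-29 + (31 + 23)) = 689*(-29 + 54) = 689*25 = 17225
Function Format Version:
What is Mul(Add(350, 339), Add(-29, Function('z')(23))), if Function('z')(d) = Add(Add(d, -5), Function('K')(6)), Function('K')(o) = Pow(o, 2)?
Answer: 17225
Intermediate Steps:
Function('z')(d) = Add(31, d) (Function('z')(d) = Add(Add(d, -5), Pow(6, 2)) = Add(Add(-5, d), 36) = Add(31, d))
Mul(Add(350, 339), Add(-29, Function('z')(23))) = Mul(Add(350, 339), Add(-29, Add(31, 23))) = Mul(689, Add(-29, 54)) = Mul(689, 25) = 17225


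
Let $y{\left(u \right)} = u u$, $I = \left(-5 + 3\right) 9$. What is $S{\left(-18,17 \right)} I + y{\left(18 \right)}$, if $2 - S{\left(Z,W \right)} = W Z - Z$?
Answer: $-4896$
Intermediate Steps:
$I = -18$ ($I = \left(-2\right) 9 = -18$)
$y{\left(u \right)} = u^{2}$
$S{\left(Z,W \right)} = 2 + Z - W Z$ ($S{\left(Z,W \right)} = 2 - \left(W Z - Z\right) = 2 - \left(- Z + W Z\right) = 2 + Z - W Z$)
$S{\left(-18,17 \right)} I + y{\left(18 \right)} = \left(2 - 18 - 17 \left(-18\right)\right) \left(-18\right) + 18^{2} = \left(2 - 18 + 306\right) \left(-18\right) + 324 = 290 \left(-18\right) + 324 = -5220 + 324 = -4896$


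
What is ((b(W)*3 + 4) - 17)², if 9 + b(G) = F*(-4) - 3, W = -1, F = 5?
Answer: 11881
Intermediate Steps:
b(G) = -32 (b(G) = -9 + (5*(-4) - 3) = -9 + (-20 - 3) = -9 - 23 = -32)
((b(W)*3 + 4) - 17)² = ((-32*3 + 4) - 17)² = ((-96 + 4) - 17)² = (-92 - 17)² = (-109)² = 11881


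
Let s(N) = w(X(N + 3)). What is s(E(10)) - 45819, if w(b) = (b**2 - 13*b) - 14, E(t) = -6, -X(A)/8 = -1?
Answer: -45873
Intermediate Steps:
X(A) = 8 (X(A) = -8*(-1) = 8)
w(b) = -14 + b**2 - 13*b
s(N) = -54 (s(N) = -14 + 8**2 - 13*8 = -14 + 64 - 104 = -54)
s(E(10)) - 45819 = -54 - 45819 = -45873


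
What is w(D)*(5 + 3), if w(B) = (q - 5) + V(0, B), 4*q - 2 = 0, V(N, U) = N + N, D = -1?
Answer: -36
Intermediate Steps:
V(N, U) = 2*N
q = ½ (q = ½ + (¼)*0 = ½ + 0 = ½ ≈ 0.50000)
w(B) = -9/2 (w(B) = (½ - 5) + 2*0 = -9/2 + 0 = -9/2)
w(D)*(5 + 3) = -9*(5 + 3)/2 = -9/2*8 = -36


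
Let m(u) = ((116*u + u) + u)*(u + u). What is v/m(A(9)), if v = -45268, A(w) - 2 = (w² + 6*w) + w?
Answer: -11317/1257644 ≈ -0.0089986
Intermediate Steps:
A(w) = 2 + w² + 7*w (A(w) = 2 + ((w² + 6*w) + w) = 2 + (w² + 7*w) = 2 + w² + 7*w)
m(u) = 236*u² (m(u) = (117*u + u)*(2*u) = (118*u)*(2*u) = 236*u²)
v/m(A(9)) = -45268*1/(236*(2 + 9² + 7*9)²) = -45268*1/(236*(2 + 81 + 63)²) = -45268/(236*146²) = -45268/(236*21316) = -45268/5030576 = -45268*1/5030576 = -11317/1257644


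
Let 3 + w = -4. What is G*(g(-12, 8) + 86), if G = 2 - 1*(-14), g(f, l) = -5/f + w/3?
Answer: 4036/3 ≈ 1345.3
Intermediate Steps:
w = -7 (w = -3 - 4 = -7)
g(f, l) = -7/3 - 5/f (g(f, l) = -5/f - 7/3 = -7/3 - 5/f)
G = 16 (G = 2 + 14 = 16)
G*(g(-12, 8) + 86) = 16*((-7/3 - 5/(-12)) + 86) = 16*((-7/3 - 5*(-1/12)) + 86) = 16*((-7/3 + 5/12) + 86) = 16*(-23/12 + 86) = 16*(1009/12) = 4036/3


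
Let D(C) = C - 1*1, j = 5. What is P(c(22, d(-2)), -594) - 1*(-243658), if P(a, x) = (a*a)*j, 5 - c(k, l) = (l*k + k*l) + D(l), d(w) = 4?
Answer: 395038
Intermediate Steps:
D(C) = -1 + C (D(C) = C - 1 = -1 + C)
c(k, l) = 6 - l - 2*k*l (c(k, l) = 5 - ((l*k + k*l) + (-1 + l)) = 5 - ((k*l + k*l) + (-1 + l)) = 5 - (2*k*l + (-1 + l)) = 5 - (-1 + l + 2*k*l) = 5 + (1 - l - 2*k*l) = 6 - l - 2*k*l)
P(a, x) = 5*a² (P(a, x) = (a*a)*5 = a²*5 = 5*a²)
P(c(22, d(-2)), -594) - 1*(-243658) = 5*(6 - 1*4 - 2*22*4)² - 1*(-243658) = 5*(6 - 4 - 176)² + 243658 = 5*(-174)² + 243658 = 5*30276 + 243658 = 151380 + 243658 = 395038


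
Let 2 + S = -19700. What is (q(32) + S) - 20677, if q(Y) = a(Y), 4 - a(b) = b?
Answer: -40407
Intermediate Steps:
a(b) = 4 - b
S = -19702 (S = -2 - 19700 = -19702)
q(Y) = 4 - Y
(q(32) + S) - 20677 = ((4 - 1*32) - 19702) - 20677 = ((4 - 32) - 19702) - 20677 = (-28 - 19702) - 20677 = -19730 - 20677 = -40407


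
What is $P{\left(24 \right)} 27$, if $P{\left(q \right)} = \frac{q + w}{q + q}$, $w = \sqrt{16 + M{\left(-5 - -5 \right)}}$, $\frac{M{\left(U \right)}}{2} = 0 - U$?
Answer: $\frac{63}{4} \approx 15.75$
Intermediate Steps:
$M{\left(U \right)} = - 2 U$ ($M{\left(U \right)} = 2 \left(0 - U\right) = 2 \left(- U\right) = - 2 U$)
$w = 4$ ($w = \sqrt{16 - 2 \left(-5 - -5\right)} = \sqrt{16 - 2 \left(-5 + 5\right)} = \sqrt{16 - 0} = \sqrt{16 + 0} = \sqrt{16} = 4$)
$P{\left(q \right)} = \frac{4 + q}{2 q}$ ($P{\left(q \right)} = \frac{q + 4}{q + q} = \frac{4 + q}{2 q}$)
$P{\left(24 \right)} 27 = \frac{4 + 24}{2 \cdot 24} \cdot 27 = \frac{1}{2} \cdot \frac{1}{24} \cdot 28 \cdot 27 = \frac{7}{12} \cdot 27 = \frac{63}{4}$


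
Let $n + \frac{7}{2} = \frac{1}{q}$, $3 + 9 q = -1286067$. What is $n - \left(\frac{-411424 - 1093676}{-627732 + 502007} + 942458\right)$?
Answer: $- \frac{1015930800917731}{1077941005} \approx -9.4247 \cdot 10^{5}$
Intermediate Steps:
$q = - \frac{428690}{3}$ ($q = - \frac{1}{3} + \frac{1}{9} \left(-1286067\right) = - \frac{1}{3} - \frac{428689}{3} = - \frac{428690}{3} \approx -1.429 \cdot 10^{5}$)
$n = - \frac{750209}{214345}$ ($n = - \frac{7}{2} + \frac{1}{- \frac{428690}{3}} = - \frac{7}{2} - \frac{3}{428690} = - \frac{750209}{214345} \approx -3.5$)
$n - \left(\frac{-411424 - 1093676}{-627732 + 502007} + 942458\right) = - \frac{750209}{214345} - \left(\frac{-411424 - 1093676}{-627732 + 502007} + 942458\right) = - \frac{750209}{214345} - \left(- \frac{1505100}{-125725} + 942458\right) = - \frac{750209}{214345} - \left(\left(-1505100\right) \left(- \frac{1}{125725}\right) + 942458\right) = - \frac{750209}{214345} - \left(\frac{60204}{5029} + 942458\right) = - \frac{750209}{214345} - \frac{4739681486}{5029} = - \frac{1015930800917731}{1077941005}$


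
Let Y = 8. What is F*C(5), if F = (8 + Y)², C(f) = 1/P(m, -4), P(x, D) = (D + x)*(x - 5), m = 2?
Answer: 128/3 ≈ 42.667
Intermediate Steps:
P(x, D) = (-5 + x)*(D + x) (P(x, D) = (D + x)*(-5 + x) = (-5 + x)*(D + x))
C(f) = ⅙ (C(f) = 1/(2² - 5*(-4) - 5*2 - 4*2) = 1/(4 + 20 - 10 - 8) = 1/6 = ⅙)
F = 256 (F = (8 + 8)² = 16² = 256)
F*C(5) = 256*(⅙) = 128/3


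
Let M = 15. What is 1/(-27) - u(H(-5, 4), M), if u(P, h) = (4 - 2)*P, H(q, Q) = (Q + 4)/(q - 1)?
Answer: 71/27 ≈ 2.6296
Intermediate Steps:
H(q, Q) = (4 + Q)/(-1 + q)
u(P, h) = 2*P
1/(-27) - u(H(-5, 4), M) = 1/(-27) - 2*(4 + 4)/(-1 - 5) = -1/27 - 2*8/(-6) = -1/27 - 2*(-⅙*8) = -1/27 - 2*(-4)/3 = -1/27 - 1*(-8/3) = -1/27 + 8/3 = 71/27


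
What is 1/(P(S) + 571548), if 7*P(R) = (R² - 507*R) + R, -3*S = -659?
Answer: 63/35441443 ≈ 1.7776e-6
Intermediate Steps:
S = 659/3 (S = -⅓*(-659) = 659/3 ≈ 219.67)
P(R) = -506*R/7 + R²/7 (P(R) = ((R² - 507*R) + R)/7 = (R² - 506*R)/7 = -506*R/7 + R²/7)
1/(P(S) + 571548) = 1/((⅐)*(659/3)*(-506 + 659/3) + 571548) = 1/((⅐)*(659/3)*(-859/3) + 571548) = 1/(-566081/63 + 571548) = 1/(35441443/63) = 63/35441443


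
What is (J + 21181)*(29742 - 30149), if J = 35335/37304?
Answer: -321599743113/37304 ≈ -8.6211e+6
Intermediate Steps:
J = 35335/37304 (J = 35335*(1/37304) = 35335/37304 ≈ 0.94722)
(J + 21181)*(29742 - 30149) = (35335/37304 + 21181)*(29742 - 30149) = (790171359/37304)*(-407) = -321599743113/37304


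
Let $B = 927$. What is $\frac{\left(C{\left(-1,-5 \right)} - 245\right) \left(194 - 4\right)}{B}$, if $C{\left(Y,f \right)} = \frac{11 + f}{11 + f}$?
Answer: $- \frac{46360}{927} \approx -50.011$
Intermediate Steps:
$C{\left(Y,f \right)} = 1$
$\frac{\left(C{\left(-1,-5 \right)} - 245\right) \left(194 - 4\right)}{B} = \frac{\left(1 - 245\right) \left(194 - 4\right)}{927} = \left(-244\right) 190 \cdot \frac{1}{927} = \left(-46360\right) \frac{1}{927} = - \frac{46360}{927}$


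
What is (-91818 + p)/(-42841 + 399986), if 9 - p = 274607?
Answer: -366416/357145 ≈ -1.0260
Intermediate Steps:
p = -274598 (p = 9 - 1*274607 = 9 - 274607 = -274598)
(-91818 + p)/(-42841 + 399986) = (-91818 - 274598)/(-42841 + 399986) = -366416/357145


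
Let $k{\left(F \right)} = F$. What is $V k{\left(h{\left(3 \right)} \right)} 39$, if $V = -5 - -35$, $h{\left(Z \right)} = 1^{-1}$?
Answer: $1170$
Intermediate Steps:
$h{\left(Z \right)} = 1$
$V = 30$ ($V = -5 + 35 = 30$)
$V k{\left(h{\left(3 \right)} \right)} 39 = 30 \cdot 1 \cdot 39 = 30 \cdot 39 = 1170$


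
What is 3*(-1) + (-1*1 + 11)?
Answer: 7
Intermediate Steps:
3*(-1) + (-1*1 + 11) = -3 + (-1 + 11) = -3 + 10 = 7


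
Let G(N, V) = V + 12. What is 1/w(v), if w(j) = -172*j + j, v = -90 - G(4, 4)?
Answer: 1/18126 ≈ 5.5169e-5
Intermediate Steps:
G(N, V) = 12 + V
v = -106 (v = -90 - (12 + 4) = -90 - 1*16 = -90 - 16 = -106)
w(j) = -171*j
1/w(v) = 1/(-171*(-106)) = 1/18126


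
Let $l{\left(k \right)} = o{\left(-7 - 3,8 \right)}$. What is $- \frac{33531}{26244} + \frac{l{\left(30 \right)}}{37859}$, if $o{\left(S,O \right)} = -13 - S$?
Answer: $- \frac{423176287}{331190532} \approx -1.2777$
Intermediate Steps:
$l{\left(k \right)} = -3$ ($l{\left(k \right)} = -13 - \left(-7 - 3\right) = -13 - -10 = -13 + 10 = -3$)
$- \frac{33531}{26244} + \frac{l{\left(30 \right)}}{37859} = - \frac{33531}{26244} - \frac{3}{37859} = \left(-33531\right) \frac{1}{26244} - \frac{3}{37859} = - \frac{11177}{8748} - \frac{3}{37859} = - \frac{423176287}{331190532}$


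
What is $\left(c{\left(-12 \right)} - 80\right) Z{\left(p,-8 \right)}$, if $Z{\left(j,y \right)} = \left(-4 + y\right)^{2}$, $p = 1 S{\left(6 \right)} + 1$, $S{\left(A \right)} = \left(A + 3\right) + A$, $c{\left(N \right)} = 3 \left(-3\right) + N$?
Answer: $-14544$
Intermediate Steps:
$c{\left(N \right)} = -9 + N$
$S{\left(A \right)} = 3 + 2 A$ ($S{\left(A \right)} = \left(3 + A\right) + A = 3 + 2 A$)
$p = 16$ ($p = 1 \left(3 + 2 \cdot 6\right) + 1 = 1 \left(3 + 12\right) + 1 = 1 \cdot 15 + 1 = 15 + 1 = 16$)
$\left(c{\left(-12 \right)} - 80\right) Z{\left(p,-8 \right)} = \left(\left(-9 - 12\right) - 80\right) \left(-4 - 8\right)^{2} = \left(-21 - 80\right) \left(-12\right)^{2} = \left(-101\right) 144 = -14544$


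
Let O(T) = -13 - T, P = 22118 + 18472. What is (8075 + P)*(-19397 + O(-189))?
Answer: -935389965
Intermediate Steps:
P = 40590
(8075 + P)*(-19397 + O(-189)) = (8075 + 40590)*(-19397 + (-13 - 1*(-189))) = 48665*(-19397 + (-13 + 189)) = 48665*(-19397 + 176) = 48665*(-19221) = -935389965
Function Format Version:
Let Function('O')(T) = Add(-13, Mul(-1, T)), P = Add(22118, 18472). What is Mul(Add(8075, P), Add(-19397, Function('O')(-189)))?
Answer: -935389965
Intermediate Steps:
P = 40590
Mul(Add(8075, P), Add(-19397, Function('O')(-189))) = Mul(Add(8075, 40590), Add(-19397, Add(-13, Mul(-1, -189)))) = Mul(48665, Add(-19397, Add(-13, 189))) = Mul(48665, Add(-19397, 176)) = Mul(48665, -19221) = -935389965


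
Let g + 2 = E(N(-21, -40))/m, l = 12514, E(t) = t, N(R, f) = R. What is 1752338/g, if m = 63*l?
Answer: -65786273196/75085 ≈ -8.7616e+5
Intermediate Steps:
m = 788382 (m = 63*12514 = 788382)
g = -75085/37542 (g = -2 - 21/788382 = -2 - 21*1/788382 = -2 - 1/37542 = -75085/37542 ≈ -2.0000)
1752338/g = 1752338/(-75085/37542) = 1752338*(-37542/75085) = -65786273196/75085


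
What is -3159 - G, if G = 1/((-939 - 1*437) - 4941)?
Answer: -19955402/6317 ≈ -3159.0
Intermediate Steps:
G = -1/6317 (G = 1/((-939 - 437) - 4941) = 1/(-1376 - 4941) = 1/(-6317) = -1/6317 ≈ -0.00015830)
-3159 - G = -3159 - 1*(-1/6317) = -3159 + 1/6317 = -19955402/6317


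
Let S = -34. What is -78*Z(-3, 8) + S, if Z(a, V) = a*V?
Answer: 1838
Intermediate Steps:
Z(a, V) = V*a
-78*Z(-3, 8) + S = -624*(-3) - 34 = -78*(-24) - 34 = 1872 - 34 = 1838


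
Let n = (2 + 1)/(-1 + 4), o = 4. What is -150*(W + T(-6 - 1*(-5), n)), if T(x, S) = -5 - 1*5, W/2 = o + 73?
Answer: -21600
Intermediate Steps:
W = 154 (W = 2*(4 + 73) = 2*77 = 154)
n = 1 (n = 3/3 = 3*(1/3) = 1)
T(x, S) = -10 (T(x, S) = -5 - 5 = -10)
-150*(W + T(-6 - 1*(-5), n)) = -150*(154 - 10) = -150*144 = -21600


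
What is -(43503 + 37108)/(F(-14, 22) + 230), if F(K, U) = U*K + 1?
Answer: 80611/77 ≈ 1046.9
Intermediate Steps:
F(K, U) = 1 + K*U (F(K, U) = K*U + 1 = 1 + K*U)
-(43503 + 37108)/(F(-14, 22) + 230) = -(43503 + 37108)/((1 - 14*22) + 230) = -80611/((1 - 308) + 230) = -80611/(-307 + 230) = -80611/(-77) = -80611*(-1)/77 = -1*(-80611/77) = 80611/77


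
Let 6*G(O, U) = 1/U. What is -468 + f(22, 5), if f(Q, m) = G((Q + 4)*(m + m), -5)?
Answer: -14041/30 ≈ -468.03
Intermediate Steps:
G(O, U) = 1/(6*U)
f(Q, m) = -1/30 (f(Q, m) = (1/6)/(-5) = (1/6)*(-1/5) = -1/30)
-468 + f(22, 5) = -468 - 1/30 = -14041/30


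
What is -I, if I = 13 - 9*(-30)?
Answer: -283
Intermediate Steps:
I = 283 (I = 13 + 270 = 283)
-I = -1*283 = -283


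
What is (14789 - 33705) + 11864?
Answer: -7052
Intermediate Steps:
(14789 - 33705) + 11864 = -18916 + 11864 = -7052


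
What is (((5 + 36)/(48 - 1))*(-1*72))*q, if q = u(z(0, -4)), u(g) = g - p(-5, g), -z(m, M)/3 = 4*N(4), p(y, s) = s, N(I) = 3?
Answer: 0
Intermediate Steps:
z(m, M) = -36 (z(m, M) = -12*3 = -3*12 = -36)
u(g) = 0 (u(g) = g - g = 0)
q = 0
(((5 + 36)/(48 - 1))*(-1*72))*q = (((5 + 36)/(48 - 1))*(-1*72))*0 = ((41/47)*(-72))*0 = -2952/47*0 = 0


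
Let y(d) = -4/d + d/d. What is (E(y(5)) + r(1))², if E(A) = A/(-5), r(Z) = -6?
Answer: 22801/625 ≈ 36.482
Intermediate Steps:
y(d) = 1 - 4/d (y(d) = -4/d + 1 = 1 - 4/d)
E(A) = -A/5 (E(A) = A*(-⅕) = -A/5)
(E(y(5)) + r(1))² = (-(-4 + 5)/(5*5) - 6)² = (-1/25 - 6)² = (-151/25)² = 22801/625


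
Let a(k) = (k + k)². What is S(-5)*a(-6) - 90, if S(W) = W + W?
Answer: -1530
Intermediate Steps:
a(k) = 4*k² (a(k) = (2*k)² = 4*k²)
S(W) = 2*W
S(-5)*a(-6) - 90 = (2*(-5))*(4*(-6)²) - 90 = -40*36 - 90 = -10*144 - 90 = -1440 - 90 = -1530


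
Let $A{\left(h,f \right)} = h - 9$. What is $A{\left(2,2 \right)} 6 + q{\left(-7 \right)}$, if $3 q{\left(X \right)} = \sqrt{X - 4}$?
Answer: $-42 + \frac{i \sqrt{11}}{3} \approx -42.0 + 1.1055 i$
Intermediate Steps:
$q{\left(X \right)} = \frac{\sqrt{-4 + X}}{3}$ ($q{\left(X \right)} = \frac{\sqrt{X - 4}}{3} = \frac{\sqrt{-4 + X}}{3}$)
$A{\left(h,f \right)} = -9 + h$ ($A{\left(h,f \right)} = h - 9 = -9 + h$)
$A{\left(2,2 \right)} 6 + q{\left(-7 \right)} = \left(-9 + 2\right) 6 + \frac{\sqrt{-4 - 7}}{3} = \left(-7\right) 6 + \frac{\sqrt{-11}}{3} = -42 + \frac{i \sqrt{11}}{3}$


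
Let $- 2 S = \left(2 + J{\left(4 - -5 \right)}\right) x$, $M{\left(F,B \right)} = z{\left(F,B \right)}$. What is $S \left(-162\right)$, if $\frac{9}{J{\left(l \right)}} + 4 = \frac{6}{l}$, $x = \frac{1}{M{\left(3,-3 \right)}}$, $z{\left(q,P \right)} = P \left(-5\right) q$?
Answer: $- \frac{63}{50} \approx -1.26$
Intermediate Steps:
$z{\left(q,P \right)} = - 5 P q$
$M{\left(F,B \right)} = - 5 B F$
$x = \frac{1}{45}$ ($x = \frac{1}{\left(-5\right) \left(-3\right) 3} = \frac{1}{45} \approx 0.022222$)
$J{\left(l \right)} = \frac{9}{-4 + \frac{6}{l}}$
$S = \frac{7}{900}$ ($S = - \frac{\left(2 - \frac{9 \left(4 - -5\right)}{-6 + 4 \left(4 - -5\right)}\right) \frac{1}{45}}{2} = - \frac{\left(2 - \frac{9 \left(4 + 5\right)}{-6 + 4 \left(4 + 5\right)}\right) \frac{1}{45}}{2} = - \frac{\left(2 - \frac{81}{-6 + 4 \cdot 9}\right) \frac{1}{45}}{2} = - \frac{\left(2 - \frac{81}{-6 + 36}\right) \frac{1}{45}}{2} = - \frac{\left(2 - \frac{81}{30}\right) \frac{1}{45}}{2} = - \frac{\left(2 - 81 \cdot \frac{1}{30}\right) \frac{1}{45}}{2} = - \frac{\left(2 - \frac{27}{10}\right) \frac{1}{45}}{2} = - \frac{\left(- \frac{7}{10}\right) \frac{1}{45}}{2} = \left(- \frac{1}{2}\right) \left(- \frac{7}{450}\right) = \frac{7}{900} \approx 0.0077778$)
$S \left(-162\right) = \frac{7}{900} \left(-162\right) = - \frac{63}{50}$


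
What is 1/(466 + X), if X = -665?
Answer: -1/199 ≈ -0.0050251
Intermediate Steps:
1/(466 + X) = 1/(466 - 665) = 1/(-199) = -1/199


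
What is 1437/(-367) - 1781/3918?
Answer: -6283793/1437906 ≈ -4.3701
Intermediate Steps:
1437/(-367) - 1781/3918 = 1437*(-1/367) - 1781*1/3918 = -1437/367 - 1781/3918 = -6283793/1437906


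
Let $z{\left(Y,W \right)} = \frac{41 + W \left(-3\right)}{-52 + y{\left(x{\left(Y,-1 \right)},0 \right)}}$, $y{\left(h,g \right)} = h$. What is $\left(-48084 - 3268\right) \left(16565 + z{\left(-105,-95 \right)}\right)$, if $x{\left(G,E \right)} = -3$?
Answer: $- \frac{46768782648}{55} \approx -8.5034 \cdot 10^{8}$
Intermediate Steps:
$z{\left(Y,W \right)} = - \frac{41}{55} + \frac{3 W}{55}$ ($z{\left(Y,W \right)} = \frac{41 + W \left(-3\right)}{-52 - 3} = \frac{41 - 3 W}{-55} = \left(41 - 3 W\right) \left(- \frac{1}{55}\right) = - \frac{41}{55} + \frac{3 W}{55}$)
$\left(-48084 - 3268\right) \left(16565 + z{\left(-105,-95 \right)}\right) = \left(-48084 - 3268\right) \left(16565 + \left(- \frac{41}{55} + \frac{3}{55} \left(-95\right)\right)\right) = - 51352 \left(16565 - \frac{326}{55}\right) = \left(-51352\right) \frac{910749}{55} = - \frac{46768782648}{55}$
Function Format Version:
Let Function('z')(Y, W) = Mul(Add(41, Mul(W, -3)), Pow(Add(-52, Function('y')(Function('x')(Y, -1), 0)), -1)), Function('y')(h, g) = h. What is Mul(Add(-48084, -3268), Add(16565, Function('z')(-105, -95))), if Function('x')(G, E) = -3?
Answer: Rational(-46768782648, 55) ≈ -8.5034e+8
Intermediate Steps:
Function('z')(Y, W) = Add(Rational(-41, 55), Mul(Rational(3, 55), W)) (Function('z')(Y, W) = Mul(Add(41, Mul(W, -3)), Pow(Add(-52, -3), -1)) = Mul(Add(41, Mul(-3, W)), Pow(-55, -1)) = Mul(Add(41, Mul(-3, W)), Rational(-1, 55)) = Add(Rational(-41, 55), Mul(Rational(3, 55), W)))
Mul(Add(-48084, -3268), Add(16565, Function('z')(-105, -95))) = Mul(Add(-48084, -3268), Add(16565, Add(Rational(-41, 55), Mul(Rational(3, 55), -95)))) = Mul(-51352, Add(16565, Add(Rational(-41, 55), Rational(-57, 11)))) = Mul(-51352, Add(16565, Rational(-326, 55))) = Mul(-51352, Rational(910749, 55)) = Rational(-46768782648, 55)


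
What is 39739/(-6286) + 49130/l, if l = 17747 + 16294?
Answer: -149132017/30568818 ≈ -4.8786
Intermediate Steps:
l = 34041
39739/(-6286) + 49130/l = 39739/(-6286) + 49130/34041 = 39739*(-1/6286) + 49130*(1/34041) = -5677/898 + 49130/34041 = -149132017/30568818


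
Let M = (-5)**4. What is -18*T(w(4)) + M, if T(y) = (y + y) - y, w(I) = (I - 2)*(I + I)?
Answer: 337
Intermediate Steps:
M = 625
w(I) = 2*I*(-2 + I) (w(I) = (-2 + I)*(2*I) = 2*I*(-2 + I))
T(y) = y (T(y) = 2*y - y = y)
-18*T(w(4)) + M = -36*4*(-2 + 4) + 625 = -36*4*2 + 625 = -18*16 + 625 = -288 + 625 = 337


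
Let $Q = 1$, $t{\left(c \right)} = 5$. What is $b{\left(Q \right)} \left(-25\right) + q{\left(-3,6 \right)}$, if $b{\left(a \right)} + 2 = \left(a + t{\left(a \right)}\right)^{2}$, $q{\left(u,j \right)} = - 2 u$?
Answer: $-844$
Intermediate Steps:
$b{\left(a \right)} = -2 + \left(5 + a\right)^{2}$ ($b{\left(a \right)} = -2 + \left(a + 5\right)^{2} = -2 + \left(5 + a\right)^{2}$)
$b{\left(Q \right)} \left(-25\right) + q{\left(-3,6 \right)} = \left(-2 + \left(5 + 1\right)^{2}\right) \left(-25\right) - -6 = \left(-2 + 6^{2}\right) \left(-25\right) + 6 = \left(-2 + 36\right) \left(-25\right) + 6 = 34 \left(-25\right) + 6 = -850 + 6 = -844$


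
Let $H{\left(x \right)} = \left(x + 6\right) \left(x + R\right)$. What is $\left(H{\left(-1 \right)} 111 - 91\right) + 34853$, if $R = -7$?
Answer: $30322$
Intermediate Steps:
$H{\left(x \right)} = \left(-7 + x\right) \left(6 + x\right)$ ($H{\left(x \right)} = \left(x + 6\right) \left(x - 7\right) = \left(6 + x\right) \left(-7 + x\right) = \left(-7 + x\right) \left(6 + x\right)$)
$\left(H{\left(-1 \right)} 111 - 91\right) + 34853 = \left(\left(-42 + \left(-1\right)^{2} - -1\right) 111 - 91\right) + 34853 = \left(\left(-42 + 1 + 1\right) 111 - 91\right) + 34853 = \left(\left(-40\right) 111 - 91\right) + 34853 = \left(-4440 - 91\right) + 34853 = -4531 + 34853 = 30322$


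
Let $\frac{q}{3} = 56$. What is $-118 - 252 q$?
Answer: $-42454$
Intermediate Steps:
$q = 168$ ($q = 3 \cdot 56 = 168$)
$-118 - 252 q = -118 - 42336 = -42454$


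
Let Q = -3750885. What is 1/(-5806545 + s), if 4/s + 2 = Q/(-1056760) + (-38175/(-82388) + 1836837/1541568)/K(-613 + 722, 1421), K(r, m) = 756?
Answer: -109331319473811683/634836944581293516709971 ≈ -1.7222e-7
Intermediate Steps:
s = 281852770342155264/109331319473811683 (s = 4/(-2 + (-3750885/(-1056760) + (-38175/(-82388) + 1836837/1541568)/756)) = 4/(-2 + (-3750885*(-1/1056760) + (-38175*(-1/82388) + 1836837*(1/1541568))*(1/756))) = 4/(-2 + (750177/211352 + (38175/82388 + 612279/513856)*(1/756))) = 4/(-2 + (750177/211352 + (17515223763/10583892032)*(1/756))) = 4/(-2 + (750177/211352 + 5838407921/2667140792064)) = 4/(-2 + 250257704644889315/70463192585538816) = 4/(109331319473811683/70463192585538816) = 4*(70463192585538816/109331319473811683) = 281852770342155264/109331319473811683 ≈ 2.5780)
1/(-5806545 + s) = 1/(-5806545 + 281852770342155264/109331319473811683) = 1/(-634836944581293516709971/109331319473811683) = -109331319473811683/634836944581293516709971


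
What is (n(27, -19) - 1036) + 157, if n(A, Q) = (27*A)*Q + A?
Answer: -14703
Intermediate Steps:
n(A, Q) = A + 27*A*Q (n(A, Q) = 27*A*Q + A = A + 27*A*Q)
(n(27, -19) - 1036) + 157 = (27*(1 + 27*(-19)) - 1036) + 157 = (27*(1 - 513) - 1036) + 157 = (27*(-512) - 1036) + 157 = (-13824 - 1036) + 157 = -14860 + 157 = -14703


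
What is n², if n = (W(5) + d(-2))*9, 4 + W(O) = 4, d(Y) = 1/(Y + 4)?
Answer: 81/4 ≈ 20.250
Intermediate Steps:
d(Y) = 1/(4 + Y)
W(O) = 0 (W(O) = -4 + 4 = 0)
n = 9/2 (n = (0 + 1/(4 - 2))*9 = (0 + 1/2)*9 = (0 + ½)*9 = (½)*9 = 9/2 ≈ 4.5000)
n² = (9/2)² = 81/4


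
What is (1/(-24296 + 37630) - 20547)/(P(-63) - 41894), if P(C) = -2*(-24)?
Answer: 273973697/557974564 ≈ 0.49101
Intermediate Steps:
P(C) = 48
(1/(-24296 + 37630) - 20547)/(P(-63) - 41894) = (1/(-24296 + 37630) - 20547)/(48 - 41894) = (1/13334 - 20547)/(-41846) = (1/13334 - 20547)*(-1/41846) = -273973697/13334*(-1/41846) = 273973697/557974564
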